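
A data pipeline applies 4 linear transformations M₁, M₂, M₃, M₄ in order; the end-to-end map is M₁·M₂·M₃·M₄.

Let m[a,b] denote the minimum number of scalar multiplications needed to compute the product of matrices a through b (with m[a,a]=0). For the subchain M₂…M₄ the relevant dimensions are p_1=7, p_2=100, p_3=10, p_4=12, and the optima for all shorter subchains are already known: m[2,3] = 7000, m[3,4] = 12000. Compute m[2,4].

7840

m[2,4] = min over k∈[2,3] of m[2,k]+m[k+1,4]+p_{1}·p_k·p_{4}.
k=2: 0 + 12000 + 7·100·12 = 20400; k=3: 7000 + 0 + 7·10·12 = 7840.
Minimum: 7840 at k=3.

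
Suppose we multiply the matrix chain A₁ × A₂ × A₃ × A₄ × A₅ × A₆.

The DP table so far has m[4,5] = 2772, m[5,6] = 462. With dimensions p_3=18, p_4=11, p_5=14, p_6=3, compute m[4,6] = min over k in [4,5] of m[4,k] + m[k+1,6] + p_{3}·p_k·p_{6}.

1056

m[4,6] = min over k∈[4,5] of m[4,k]+m[k+1,6]+p_{3}·p_k·p_{6}.
k=4: 0 + 462 + 18·11·3 = 1056; k=5: 2772 + 0 + 18·14·3 = 3528.
Minimum: 1056 at k=4.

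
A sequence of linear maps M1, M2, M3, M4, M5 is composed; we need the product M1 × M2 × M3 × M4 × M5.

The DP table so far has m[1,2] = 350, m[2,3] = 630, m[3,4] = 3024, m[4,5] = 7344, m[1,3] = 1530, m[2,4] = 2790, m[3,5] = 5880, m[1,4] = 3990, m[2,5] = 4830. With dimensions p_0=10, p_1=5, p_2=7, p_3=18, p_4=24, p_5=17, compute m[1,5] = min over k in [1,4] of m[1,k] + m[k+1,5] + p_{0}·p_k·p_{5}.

m[1,5] = min over k∈[1,4] of m[1,k]+m[k+1,5]+p_{0}·p_k·p_{5}.
k=1: 0 + 4830 + 10·5·17 = 5680; k=2: 350 + 5880 + 10·7·17 = 7420; k=3: 1530 + 7344 + 10·18·17 = 11934; k=4: 3990 + 0 + 10·24·17 = 8070.
Minimum: 5680 at k=1.

5680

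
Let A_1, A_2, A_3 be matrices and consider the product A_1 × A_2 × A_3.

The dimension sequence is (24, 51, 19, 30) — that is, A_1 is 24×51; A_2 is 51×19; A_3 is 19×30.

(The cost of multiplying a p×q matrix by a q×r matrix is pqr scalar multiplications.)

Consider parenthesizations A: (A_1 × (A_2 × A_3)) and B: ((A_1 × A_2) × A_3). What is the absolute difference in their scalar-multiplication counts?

28854

Order A = (A_1 × (A_2 × A_3)): (A_2 × A_3): 51×19 by 19×30 → 51×30, cost 51·19·30 = 29070; (A_1 × (A_2 × A_3)): 24×51 by 51×30 → 24×30, cost 24·51·30 = 36720; cumulative 65790. Total 65790.
Order B = ((A_1 × A_2) × A_3): (A_1 × A_2): 24×51 by 51×19 → 24×19, cost 24·51·19 = 23256; ((A_1 × A_2) × A_3): 24×19 by 19×30 → 24×30, cost 24·19·30 = 13680; cumulative 36936. Total 36936.
Difference: |65790 − 36936| = 28854.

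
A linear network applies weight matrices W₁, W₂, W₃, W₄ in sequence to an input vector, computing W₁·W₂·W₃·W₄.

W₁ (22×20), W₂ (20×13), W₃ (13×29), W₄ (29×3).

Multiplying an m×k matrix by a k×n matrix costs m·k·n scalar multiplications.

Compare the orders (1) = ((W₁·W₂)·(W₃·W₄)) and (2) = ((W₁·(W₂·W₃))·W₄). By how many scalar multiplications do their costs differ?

Order (1) = ((W₁·W₂)·(W₃·W₄)): (W₁·W₂): 22×20 by 20×13 → 22×13, cost 22·20·13 = 5720; (W₃·W₄): 13×29 by 29×3 → 13×3, cost 13·29·3 = 1131; ((W₁·W₂)·(W₃·W₄)): 22×13 by 13×3 → 22×3, cost 22·13·3 = 858; cumulative 7709. Total 7709.
Order (2) = ((W₁·(W₂·W₃))·W₄): (W₂·W₃): 20×13 by 13×29 → 20×29, cost 20·13·29 = 7540; (W₁·(W₂·W₃)): 22×20 by 20×29 → 22×29, cost 22·20·29 = 12760; cumulative 20300; ((W₁·(W₂·W₃))·W₄): 22×29 by 29×3 → 22×3, cost 22·29·3 = 1914; cumulative 22214. Total 22214.
Difference: |7709 − 22214| = 14505.

14505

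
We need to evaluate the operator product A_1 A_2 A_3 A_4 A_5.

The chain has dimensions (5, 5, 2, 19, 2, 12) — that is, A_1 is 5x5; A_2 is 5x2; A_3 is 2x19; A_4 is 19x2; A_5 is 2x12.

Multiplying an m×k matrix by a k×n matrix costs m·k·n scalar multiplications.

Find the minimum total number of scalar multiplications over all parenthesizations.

266

Adjacent pairs: A_1A_2 = 5·5·2 = 50; A_2A_3 = 5·2·19 = 190; A_3A_4 = 2·19·2 = 76; A_4A_5 = 19·2·12 = 456.
Length 3: A_1..A_3: k=1: 0+190+5·5·19=665; k=2: 50+0+5·2·19=240 → min 240 | A_2..A_4: k=2: 0+76+5·2·2=96; k=3: 190+0+5·19·2=380 → min 96 | A_3..A_5: k=3: 0+456+2·19·12=912; k=4: 76+0+2·2·12=124 → min 124.
Length 4: A_1..A_4: k=1: 0+96+5·5·2=146; k=2: 50+76+5·2·2=146; k=3: 240+0+5·19·2=430 → min 146 | A_2..A_5: k=2: 0+124+5·2·12=244; k=3: 190+456+5·19·12=1786; k=4: 96+0+5·2·12=216 → min 216.
Length 5: A_1..A_5: k=1: 0+216+5·5·12=516; k=2: 50+124+5·2·12=294; k=3: 240+456+5·19·12=1836; k=4: 146+0+5·2·12=266 → min 266.
Optimal order: ((A_1 (A_2 (A_3 A_4))) A_5) with cost 266.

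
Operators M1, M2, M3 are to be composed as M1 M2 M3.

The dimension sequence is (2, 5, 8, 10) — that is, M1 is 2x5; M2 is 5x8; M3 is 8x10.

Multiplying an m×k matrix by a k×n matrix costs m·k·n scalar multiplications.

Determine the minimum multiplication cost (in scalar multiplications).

Order (M1 (M2 M3)): (M2 M3): 5×8 by 8×10 → 5×10, cost 5·8·10 = 400; (M1 (M2 M3)): 2×5 by 5×10 → 2×10, cost 2·5·10 = 100; cumulative 500. Total 500.
Order ((M1 M2) M3): (M1 M2): 2×5 by 5×8 → 2×8, cost 2·5·8 = 80; ((M1 M2) M3): 2×8 by 8×10 → 2×10, cost 2·8·10 = 160; cumulative 240. Total 240.
Minimum: 240.

240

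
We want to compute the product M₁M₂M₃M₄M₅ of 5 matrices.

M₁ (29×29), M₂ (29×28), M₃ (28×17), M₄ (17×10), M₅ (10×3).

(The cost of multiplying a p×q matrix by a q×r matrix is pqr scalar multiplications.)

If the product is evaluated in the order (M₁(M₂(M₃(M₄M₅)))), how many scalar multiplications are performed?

6897

(M₄M₅): 17×10 by 10×3 → 17×3, cost 17·10·3 = 510
(M₃(M₄M₅)): 28×17 by 17×3 → 28×3, cost 28·17·3 = 1428; cumulative 1938
(M₂(M₃(M₄M₅))): 29×28 by 28×3 → 29×3, cost 29·28·3 = 2436; cumulative 4374
(M₁(M₂(M₃(M₄M₅)))): 29×29 by 29×3 → 29×3, cost 29·29·3 = 2523; cumulative 6897
Total: 6897 scalar multiplications.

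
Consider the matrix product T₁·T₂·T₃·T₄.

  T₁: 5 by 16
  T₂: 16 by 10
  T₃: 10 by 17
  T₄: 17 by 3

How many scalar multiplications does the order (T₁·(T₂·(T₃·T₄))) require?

(T₃·T₄): 10×17 by 17×3 → 10×3, cost 10·17·3 = 510
(T₂·(T₃·T₄)): 16×10 by 10×3 → 16×3, cost 16·10·3 = 480; cumulative 990
(T₁·(T₂·(T₃·T₄))): 5×16 by 16×3 → 5×3, cost 5·16·3 = 240; cumulative 1230
Total: 1230 scalar multiplications.

1230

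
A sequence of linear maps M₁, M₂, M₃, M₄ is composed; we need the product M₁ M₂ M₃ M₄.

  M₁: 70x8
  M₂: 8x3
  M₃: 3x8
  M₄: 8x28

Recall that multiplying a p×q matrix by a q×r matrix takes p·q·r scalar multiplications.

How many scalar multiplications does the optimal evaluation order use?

Adjacent pairs: M₁M₂ = 70·8·3 = 1680; M₂M₃ = 8·3·8 = 192; M₃M₄ = 3·8·28 = 672.
Length 3: M₁..M₃: k=1: 0+192+70·8·8=4672; k=2: 1680+0+70·3·8=3360 → min 3360 | M₂..M₄: k=2: 0+672+8·3·28=1344; k=3: 192+0+8·8·28=1984 → min 1344.
Length 4: M₁..M₄: k=1: 0+1344+70·8·28=17024; k=2: 1680+672+70·3·28=8232; k=3: 3360+0+70·8·28=19040 → min 8232.
Optimal order: ((M₁ M₂) (M₃ M₄)) with cost 8232.

8232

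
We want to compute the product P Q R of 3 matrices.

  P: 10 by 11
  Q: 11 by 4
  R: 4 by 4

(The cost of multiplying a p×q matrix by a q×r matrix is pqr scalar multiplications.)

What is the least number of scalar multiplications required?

600

Order (P (Q R)): (Q R): 11×4 by 4×4 → 11×4, cost 11·4·4 = 176; (P (Q R)): 10×11 by 11×4 → 10×4, cost 10·11·4 = 440; cumulative 616. Total 616.
Order ((P Q) R): (P Q): 10×11 by 11×4 → 10×4, cost 10·11·4 = 440; ((P Q) R): 10×4 by 4×4 → 10×4, cost 10·4·4 = 160; cumulative 600. Total 600.
Minimum: 600.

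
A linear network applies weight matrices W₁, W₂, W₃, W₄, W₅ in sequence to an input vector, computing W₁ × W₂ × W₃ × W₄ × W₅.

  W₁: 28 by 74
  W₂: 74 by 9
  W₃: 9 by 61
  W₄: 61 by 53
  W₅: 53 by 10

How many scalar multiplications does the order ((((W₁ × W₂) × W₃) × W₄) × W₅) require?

139384

(W₁ × W₂): 28×74 by 74×9 → 28×9, cost 28·74·9 = 18648
((W₁ × W₂) × W₃): 28×9 by 9×61 → 28×61, cost 28·9·61 = 15372; cumulative 34020
(((W₁ × W₂) × W₃) × W₄): 28×61 by 61×53 → 28×53, cost 28·61·53 = 90524; cumulative 124544
((((W₁ × W₂) × W₃) × W₄) × W₅): 28×53 by 53×10 → 28×10, cost 28·53·10 = 14840; cumulative 139384
Total: 139384 scalar multiplications.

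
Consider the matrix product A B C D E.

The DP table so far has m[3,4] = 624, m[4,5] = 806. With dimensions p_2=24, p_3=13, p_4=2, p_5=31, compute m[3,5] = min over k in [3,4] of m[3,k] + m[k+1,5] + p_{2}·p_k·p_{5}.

m[3,5] = min over k∈[3,4] of m[3,k]+m[k+1,5]+p_{2}·p_k·p_{5}.
k=3: 0 + 806 + 24·13·31 = 10478; k=4: 624 + 0 + 24·2·31 = 2112.
Minimum: 2112 at k=4.

2112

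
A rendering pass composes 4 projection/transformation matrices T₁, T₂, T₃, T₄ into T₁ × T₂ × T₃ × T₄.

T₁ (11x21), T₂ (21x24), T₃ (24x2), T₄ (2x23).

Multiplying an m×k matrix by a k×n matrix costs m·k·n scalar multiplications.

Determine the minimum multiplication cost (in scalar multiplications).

1976

Adjacent pairs: T₁T₂ = 11·21·24 = 5544; T₂T₃ = 21·24·2 = 1008; T₃T₄ = 24·2·23 = 1104.
Length 3: T₁..T₃: k=1: 0+1008+11·21·2=1470; k=2: 5544+0+11·24·2=6072 → min 1470 | T₂..T₄: k=2: 0+1104+21·24·23=12696; k=3: 1008+0+21·2·23=1974 → min 1974.
Length 4: T₁..T₄: k=1: 0+1974+11·21·23=7287; k=2: 5544+1104+11·24·23=12720; k=3: 1470+0+11·2·23=1976 → min 1976.
Optimal order: ((T₁ × (T₂ × T₃)) × T₄) with cost 1976.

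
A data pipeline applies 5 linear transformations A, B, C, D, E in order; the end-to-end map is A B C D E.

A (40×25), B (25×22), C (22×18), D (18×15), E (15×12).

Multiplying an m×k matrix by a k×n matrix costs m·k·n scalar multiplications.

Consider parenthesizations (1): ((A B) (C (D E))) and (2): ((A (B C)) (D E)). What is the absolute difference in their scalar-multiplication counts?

772

Order (1) = ((A B) (C (D E))): (A B): 40×25 by 25×22 → 40×22, cost 40·25·22 = 22000; (D E): 18×15 by 15×12 → 18×12, cost 18·15·12 = 3240; (C (D E)): 22×18 by 18×12 → 22×12, cost 22·18·12 = 4752; cumulative 7992; ((A B) (C (D E))): 40×22 by 22×12 → 40×12, cost 40·22·12 = 10560; cumulative 40552. Total 40552.
Order (2) = ((A (B C)) (D E)): (B C): 25×22 by 22×18 → 25×18, cost 25·22·18 = 9900; (A (B C)): 40×25 by 25×18 → 40×18, cost 40·25·18 = 18000; cumulative 27900; (D E): 18×15 by 15×12 → 18×12, cost 18·15·12 = 3240; ((A (B C)) (D E)): 40×18 by 18×12 → 40×12, cost 40·18·12 = 8640; cumulative 39780. Total 39780.
Difference: |40552 − 39780| = 772.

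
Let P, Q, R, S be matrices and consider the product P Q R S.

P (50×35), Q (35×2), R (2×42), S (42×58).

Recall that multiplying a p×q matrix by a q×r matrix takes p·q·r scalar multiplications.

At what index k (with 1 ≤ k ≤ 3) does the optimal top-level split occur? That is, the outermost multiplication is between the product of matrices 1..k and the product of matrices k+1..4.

Adjacent pairs: PQ = 50·35·2 = 3500; QR = 35·2·42 = 2940; RS = 2·42·58 = 4872.
Length 3: P..R: k=1: 0+2940+50·35·42=76440; k=2: 3500+0+50·2·42=7700 → min 7700 | Q..S: k=2: 0+4872+35·2·58=8932; k=3: 2940+0+35·42·58=88200 → min 8932.
Top-level splits: k=1: (P..P)·(Q..S) → 0+8932+50·35·58 = 110432; k=2: (P..Q)·(R..S) → 3500+4872+50·2·58 = 14172; k=3: (P..R)·(S..S) → 7700+0+50·42·58 = 129500.
Best split is after Q, i.e. k = 2.

2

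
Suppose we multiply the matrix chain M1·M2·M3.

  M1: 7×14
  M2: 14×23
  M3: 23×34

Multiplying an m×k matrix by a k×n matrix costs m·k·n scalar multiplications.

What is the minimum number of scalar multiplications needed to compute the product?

Order (M1·(M2·M3)): (M2·M3): 14×23 by 23×34 → 14×34, cost 14·23·34 = 10948; (M1·(M2·M3)): 7×14 by 14×34 → 7×34, cost 7·14·34 = 3332; cumulative 14280. Total 14280.
Order ((M1·M2)·M3): (M1·M2): 7×14 by 14×23 → 7×23, cost 7·14·23 = 2254; ((M1·M2)·M3): 7×23 by 23×34 → 7×34, cost 7·23·34 = 5474; cumulative 7728. Total 7728.
Minimum: 7728.

7728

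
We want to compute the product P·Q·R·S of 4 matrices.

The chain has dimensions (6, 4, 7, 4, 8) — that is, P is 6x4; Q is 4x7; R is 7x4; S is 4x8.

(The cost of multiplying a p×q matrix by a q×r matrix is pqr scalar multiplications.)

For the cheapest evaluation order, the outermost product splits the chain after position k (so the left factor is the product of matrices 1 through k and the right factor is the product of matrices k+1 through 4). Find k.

3

Adjacent pairs: PQ = 6·4·7 = 168; QR = 4·7·4 = 112; RS = 7·4·8 = 224.
Length 3: P..R: k=1: 0+112+6·4·4=208; k=2: 168+0+6·7·4=336 → min 208 | Q..S: k=2: 0+224+4·7·8=448; k=3: 112+0+4·4·8=240 → min 240.
Top-level splits: k=1: (P..P)·(Q..S) → 0+240+6·4·8 = 432; k=2: (P..Q)·(R..S) → 168+224+6·7·8 = 728; k=3: (P..R)·(S..S) → 208+0+6·4·8 = 400.
Best split is after R, i.e. k = 3.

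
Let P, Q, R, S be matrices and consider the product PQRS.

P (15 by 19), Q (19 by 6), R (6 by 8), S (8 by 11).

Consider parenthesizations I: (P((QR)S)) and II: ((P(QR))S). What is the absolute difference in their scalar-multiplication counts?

Order I = (P((QR)S)): (QR): 19×6 by 6×8 → 19×8, cost 19·6·8 = 912; ((QR)S): 19×8 by 8×11 → 19×11, cost 19·8·11 = 1672; cumulative 2584; (P((QR)S)): 15×19 by 19×11 → 15×11, cost 15·19·11 = 3135; cumulative 5719. Total 5719.
Order II = ((P(QR))S): (QR): 19×6 by 6×8 → 19×8, cost 19·6·8 = 912; (P(QR)): 15×19 by 19×8 → 15×8, cost 15·19·8 = 2280; cumulative 3192; ((P(QR))S): 15×8 by 8×11 → 15×11, cost 15·8·11 = 1320; cumulative 4512. Total 4512.
Difference: |5719 − 4512| = 1207.

1207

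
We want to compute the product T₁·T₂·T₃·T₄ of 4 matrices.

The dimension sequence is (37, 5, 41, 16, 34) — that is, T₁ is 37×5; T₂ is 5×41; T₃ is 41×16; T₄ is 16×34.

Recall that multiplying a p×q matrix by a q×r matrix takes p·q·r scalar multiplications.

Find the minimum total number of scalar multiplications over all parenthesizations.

12290

Adjacent pairs: T₁T₂ = 37·5·41 = 7585; T₂T₃ = 5·41·16 = 3280; T₃T₄ = 41·16·34 = 22304.
Length 3: T₁..T₃: k=1: 0+3280+37·5·16=6240; k=2: 7585+0+37·41·16=31857 → min 6240 | T₂..T₄: k=2: 0+22304+5·41·34=29274; k=3: 3280+0+5·16·34=6000 → min 6000.
Length 4: T₁..T₄: k=1: 0+6000+37·5·34=12290; k=2: 7585+22304+37·41·34=81467; k=3: 6240+0+37·16·34=26368 → min 12290.
Optimal order: (T₁·((T₂·T₃)·T₄)) with cost 12290.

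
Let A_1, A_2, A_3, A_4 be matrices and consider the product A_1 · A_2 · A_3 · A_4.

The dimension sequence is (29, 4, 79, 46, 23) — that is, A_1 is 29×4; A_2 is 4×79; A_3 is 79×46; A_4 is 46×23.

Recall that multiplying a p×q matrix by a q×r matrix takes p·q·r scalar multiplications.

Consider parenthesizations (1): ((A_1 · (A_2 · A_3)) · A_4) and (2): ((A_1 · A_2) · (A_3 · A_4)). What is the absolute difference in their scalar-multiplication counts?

94885

Order (1) = ((A_1 · (A_2 · A_3)) · A_4): (A_2 · A_3): 4×79 by 79×46 → 4×46, cost 4·79·46 = 14536; (A_1 · (A_2 · A_3)): 29×4 by 4×46 → 29×46, cost 29·4·46 = 5336; cumulative 19872; ((A_1 · (A_2 · A_3)) · A_4): 29×46 by 46×23 → 29×23, cost 29·46·23 = 30682; cumulative 50554. Total 50554.
Order (2) = ((A_1 · A_2) · (A_3 · A_4)): (A_1 · A_2): 29×4 by 4×79 → 29×79, cost 29·4·79 = 9164; (A_3 · A_4): 79×46 by 46×23 → 79×23, cost 79·46·23 = 83582; ((A_1 · A_2) · (A_3 · A_4)): 29×79 by 79×23 → 29×23, cost 29·79·23 = 52693; cumulative 145439. Total 145439.
Difference: |50554 − 145439| = 94885.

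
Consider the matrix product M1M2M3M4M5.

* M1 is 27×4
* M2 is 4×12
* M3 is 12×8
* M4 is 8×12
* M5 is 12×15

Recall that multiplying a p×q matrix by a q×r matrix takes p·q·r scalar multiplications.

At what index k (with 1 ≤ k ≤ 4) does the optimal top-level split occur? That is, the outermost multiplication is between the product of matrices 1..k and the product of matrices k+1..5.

1

Adjacent pairs: M1M2 = 27·4·12 = 1296; M2M3 = 4·12·8 = 384; M3M4 = 12·8·12 = 1152; M4M5 = 8·12·15 = 1440.
Length 3: M1..M3: k=1: 0+384+27·4·8=1248; k=2: 1296+0+27·12·8=3888 → min 1248 | M2..M4: k=2: 0+1152+4·12·12=1728; k=3: 384+0+4·8·12=768 → min 768 | M3..M5: k=3: 0+1440+12·8·15=2880; k=4: 1152+0+12·12·15=3312 → min 2880.
Length 4: M1..M4: k=1: 0+768+27·4·12=2064; k=2: 1296+1152+27·12·12=6336; k=3: 1248+0+27·8·12=3840 → min 2064 | M2..M5: k=2: 0+2880+4·12·15=3600; k=3: 384+1440+4·8·15=2304; k=4: 768+0+4·12·15=1488 → min 1488.
Top-level splits: k=1: (M1..M1)·(M2..M5) → 0+1488+27·4·15 = 3108; k=2: (M1..M2)·(M3..M5) → 1296+2880+27·12·15 = 9036; k=3: (M1..M3)·(M4..M5) → 1248+1440+27·8·15 = 5928; k=4: (M1..M4)·(M5..M5) → 2064+0+27·12·15 = 6924.
Best split is after M1, i.e. k = 1.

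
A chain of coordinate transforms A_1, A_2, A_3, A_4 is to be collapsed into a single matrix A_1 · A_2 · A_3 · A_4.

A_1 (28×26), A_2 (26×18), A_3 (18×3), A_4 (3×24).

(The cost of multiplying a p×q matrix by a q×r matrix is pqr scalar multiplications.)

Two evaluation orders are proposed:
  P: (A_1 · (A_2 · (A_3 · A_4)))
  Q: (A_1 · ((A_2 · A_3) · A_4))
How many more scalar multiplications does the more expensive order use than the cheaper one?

Order P = (A_1 · (A_2 · (A_3 · A_4))): (A_3 · A_4): 18×3 by 3×24 → 18×24, cost 18·3·24 = 1296; (A_2 · (A_3 · A_4)): 26×18 by 18×24 → 26×24, cost 26·18·24 = 11232; cumulative 12528; (A_1 · (A_2 · (A_3 · A_4))): 28×26 by 26×24 → 28×24, cost 28·26·24 = 17472; cumulative 30000. Total 30000.
Order Q = (A_1 · ((A_2 · A_3) · A_4)): (A_2 · A_3): 26×18 by 18×3 → 26×3, cost 26·18·3 = 1404; ((A_2 · A_3) · A_4): 26×3 by 3×24 → 26×24, cost 26·3·24 = 1872; cumulative 3276; (A_1 · ((A_2 · A_3) · A_4)): 28×26 by 26×24 → 28×24, cost 28·26·24 = 17472; cumulative 20748. Total 20748.
Difference: |30000 − 20748| = 9252.

9252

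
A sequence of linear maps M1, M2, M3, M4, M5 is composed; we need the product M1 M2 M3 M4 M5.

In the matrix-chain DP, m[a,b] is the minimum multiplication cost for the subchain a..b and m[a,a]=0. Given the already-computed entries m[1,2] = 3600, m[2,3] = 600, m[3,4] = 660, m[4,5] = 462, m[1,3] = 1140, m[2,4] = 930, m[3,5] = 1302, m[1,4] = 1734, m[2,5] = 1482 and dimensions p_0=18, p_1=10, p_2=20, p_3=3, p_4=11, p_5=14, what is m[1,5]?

2358

m[1,5] = min over k∈[1,4] of m[1,k]+m[k+1,5]+p_{0}·p_k·p_{5}.
k=1: 0 + 1482 + 18·10·14 = 4002; k=2: 3600 + 1302 + 18·20·14 = 9942; k=3: 1140 + 462 + 18·3·14 = 2358; k=4: 1734 + 0 + 18·11·14 = 4506.
Minimum: 2358 at k=3.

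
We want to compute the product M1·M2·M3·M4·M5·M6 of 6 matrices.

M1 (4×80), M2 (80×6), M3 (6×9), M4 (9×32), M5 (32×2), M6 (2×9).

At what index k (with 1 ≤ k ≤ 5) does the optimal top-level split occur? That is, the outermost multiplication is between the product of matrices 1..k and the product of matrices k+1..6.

Adjacent pairs: M1M2 = 4·80·6 = 1920; M2M3 = 80·6·9 = 4320; M3M4 = 6·9·32 = 1728; M4M5 = 9·32·2 = 576; M5M6 = 32·2·9 = 576.
Length 3: M1..M3: k=1: 0+4320+4·80·9=7200; k=2: 1920+0+4·6·9=2136 → min 2136 | M2..M4: k=2: 0+1728+80·6·32=17088; k=3: 4320+0+80·9·32=27360 → min 17088 | M3..M5: k=3: 0+576+6·9·2=684; k=4: 1728+0+6·32·2=2112 → min 684 | M4..M6: k=4: 0+576+9·32·9=3168; k=5: 576+0+9·2·9=738 → min 738.
Length 4: M1..M4: k=1: 0+17088+4·80·32=27328; k=2: 1920+1728+4·6·32=4416; k=3: 2136+0+4·9·32=3288 → min 3288 | M2..M5: k=2: 0+684+80·6·2=1644; k=3: 4320+576+80·9·2=6336; k=4: 17088+0+80·32·2=22208 → min 1644 | M3..M6: k=3: 0+738+6·9·9=1224; k=4: 1728+576+6·32·9=4032; k=5: 684+0+6·2·9=792 → min 792.
Length 5: M1..M5: k=1: 0+1644+4·80·2=2284; k=2: 1920+684+4·6·2=2652; k=3: 2136+576+4·9·2=2784; k=4: 3288+0+4·32·2=3544 → min 2284 | M2..M6: k=2: 0+792+80·6·9=5112; k=3: 4320+738+80·9·9=11538; k=4: 17088+576+80·32·9=40704; k=5: 1644+0+80·2·9=3084 → min 3084.
Top-level splits: k=1: (M1..M1)·(M2..M6) → 0+3084+4·80·9 = 5964; k=2: (M1..M2)·(M3..M6) → 1920+792+4·6·9 = 2928; k=3: (M1..M3)·(M4..M6) → 2136+738+4·9·9 = 3198; k=4: (M1..M4)·(M5..M6) → 3288+576+4·32·9 = 5016; k=5: (M1..M5)·(M6..M6) → 2284+0+4·2·9 = 2356.
Best split is after M5, i.e. k = 5.

5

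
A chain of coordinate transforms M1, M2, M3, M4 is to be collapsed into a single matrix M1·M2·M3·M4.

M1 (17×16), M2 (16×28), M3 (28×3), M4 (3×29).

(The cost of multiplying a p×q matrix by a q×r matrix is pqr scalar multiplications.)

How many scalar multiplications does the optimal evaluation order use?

Adjacent pairs: M1M2 = 17·16·28 = 7616; M2M3 = 16·28·3 = 1344; M3M4 = 28·3·29 = 2436.
Length 3: M1..M3: k=1: 0+1344+17·16·3=2160; k=2: 7616+0+17·28·3=9044 → min 2160 | M2..M4: k=2: 0+2436+16·28·29=15428; k=3: 1344+0+16·3·29=2736 → min 2736.
Length 4: M1..M4: k=1: 0+2736+17·16·29=10624; k=2: 7616+2436+17·28·29=23856; k=3: 2160+0+17·3·29=3639 → min 3639.
Optimal order: ((M1·(M2·M3))·M4) with cost 3639.

3639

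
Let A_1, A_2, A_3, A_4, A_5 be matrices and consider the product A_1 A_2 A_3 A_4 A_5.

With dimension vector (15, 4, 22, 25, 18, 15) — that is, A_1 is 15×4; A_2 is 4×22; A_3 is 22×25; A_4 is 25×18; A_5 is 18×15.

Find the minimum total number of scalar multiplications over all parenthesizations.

Adjacent pairs: A_1A_2 = 15·4·22 = 1320; A_2A_3 = 4·22·25 = 2200; A_3A_4 = 22·25·18 = 9900; A_4A_5 = 25·18·15 = 6750.
Length 3: A_1..A_3: k=1: 0+2200+15·4·25=3700; k=2: 1320+0+15·22·25=9570 → min 3700 | A_2..A_4: k=2: 0+9900+4·22·18=11484; k=3: 2200+0+4·25·18=4000 → min 4000 | A_3..A_5: k=3: 0+6750+22·25·15=15000; k=4: 9900+0+22·18·15=15840 → min 15000.
Length 4: A_1..A_4: k=1: 0+4000+15·4·18=5080; k=2: 1320+9900+15·22·18=17160; k=3: 3700+0+15·25·18=10450 → min 5080 | A_2..A_5: k=2: 0+15000+4·22·15=16320; k=3: 2200+6750+4·25·15=10450; k=4: 4000+0+4·18·15=5080 → min 5080.
Length 5: A_1..A_5: k=1: 0+5080+15·4·15=5980; k=2: 1320+15000+15·22·15=21270; k=3: 3700+6750+15·25·15=16075; k=4: 5080+0+15·18·15=9130 → min 5980.
Optimal order: (A_1 (((A_2 A_3) A_4) A_5)) with cost 5980.

5980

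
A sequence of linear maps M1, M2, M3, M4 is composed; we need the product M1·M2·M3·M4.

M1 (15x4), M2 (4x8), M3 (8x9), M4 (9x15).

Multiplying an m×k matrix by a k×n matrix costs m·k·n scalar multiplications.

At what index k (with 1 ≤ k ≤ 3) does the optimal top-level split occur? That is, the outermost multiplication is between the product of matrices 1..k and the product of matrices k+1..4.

1

Adjacent pairs: M1M2 = 15·4·8 = 480; M2M3 = 4·8·9 = 288; M3M4 = 8·9·15 = 1080.
Length 3: M1..M3: k=1: 0+288+15·4·9=828; k=2: 480+0+15·8·9=1560 → min 828 | M2..M4: k=2: 0+1080+4·8·15=1560; k=3: 288+0+4·9·15=828 → min 828.
Top-level splits: k=1: (M1..M1)·(M2..M4) → 0+828+15·4·15 = 1728; k=2: (M1..M2)·(M3..M4) → 480+1080+15·8·15 = 3360; k=3: (M1..M3)·(M4..M4) → 828+0+15·9·15 = 2853.
Best split is after M1, i.e. k = 1.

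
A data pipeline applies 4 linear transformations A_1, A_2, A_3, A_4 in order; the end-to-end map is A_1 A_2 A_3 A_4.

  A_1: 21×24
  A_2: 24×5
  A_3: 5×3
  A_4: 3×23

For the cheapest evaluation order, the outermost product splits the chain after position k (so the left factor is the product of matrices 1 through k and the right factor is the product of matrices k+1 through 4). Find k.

Adjacent pairs: A_1A_2 = 21·24·5 = 2520; A_2A_3 = 24·5·3 = 360; A_3A_4 = 5·3·23 = 345.
Length 3: A_1..A_3: k=1: 0+360+21·24·3=1872; k=2: 2520+0+21·5·3=2835 → min 1872 | A_2..A_4: k=2: 0+345+24·5·23=3105; k=3: 360+0+24·3·23=2016 → min 2016.
Top-level splits: k=1: (A_1..A_1)·(A_2..A_4) → 0+2016+21·24·23 = 13608; k=2: (A_1..A_2)·(A_3..A_4) → 2520+345+21·5·23 = 5280; k=3: (A_1..A_3)·(A_4..A_4) → 1872+0+21·3·23 = 3321.
Best split is after A_3, i.e. k = 3.

3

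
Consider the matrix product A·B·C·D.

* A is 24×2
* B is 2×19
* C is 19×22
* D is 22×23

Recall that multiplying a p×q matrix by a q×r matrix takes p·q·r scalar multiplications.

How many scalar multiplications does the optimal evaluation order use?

2952

Adjacent pairs: AB = 24·2·19 = 912; BC = 2·19·22 = 836; CD = 19·22·23 = 9614.
Length 3: A..C: k=1: 0+836+24·2·22=1892; k=2: 912+0+24·19·22=10944 → min 1892 | B..D: k=2: 0+9614+2·19·23=10488; k=3: 836+0+2·22·23=1848 → min 1848.
Length 4: A..D: k=1: 0+1848+24·2·23=2952; k=2: 912+9614+24·19·23=21014; k=3: 1892+0+24·22·23=14036 → min 2952.
Optimal order: (A·((B·C)·D)) with cost 2952.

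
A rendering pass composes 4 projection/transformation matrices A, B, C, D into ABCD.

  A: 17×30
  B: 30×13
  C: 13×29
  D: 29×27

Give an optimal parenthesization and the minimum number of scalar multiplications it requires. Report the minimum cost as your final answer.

22776

Adjacent pairs: AB = 17·30·13 = 6630; BC = 30·13·29 = 11310; CD = 13·29·27 = 10179.
Length 3: A..C: k=1: 0+11310+17·30·29=26100; k=2: 6630+0+17·13·29=13039 → min 13039 | B..D: k=2: 0+10179+30·13·27=20709; k=3: 11310+0+30·29·27=34800 → min 20709.
Length 4: A..D: k=1: 0+20709+17·30·27=34479; k=2: 6630+10179+17·13·27=22776; k=3: 13039+0+17·29·27=26350 → min 22776.
Optimal parenthesization: ((AB)(CD)) with cost 22776.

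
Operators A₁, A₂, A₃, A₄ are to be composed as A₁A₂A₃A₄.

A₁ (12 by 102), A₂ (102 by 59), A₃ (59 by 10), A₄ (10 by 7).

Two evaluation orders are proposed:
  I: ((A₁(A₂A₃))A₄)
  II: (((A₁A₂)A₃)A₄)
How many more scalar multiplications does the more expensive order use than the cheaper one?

Order I = ((A₁(A₂A₃))A₄): (A₂A₃): 102×59 by 59×10 → 102×10, cost 102·59·10 = 60180; (A₁(A₂A₃)): 12×102 by 102×10 → 12×10, cost 12·102·10 = 12240; cumulative 72420; ((A₁(A₂A₃))A₄): 12×10 by 10×7 → 12×7, cost 12·10·7 = 840; cumulative 73260. Total 73260.
Order II = (((A₁A₂)A₃)A₄): (A₁A₂): 12×102 by 102×59 → 12×59, cost 12·102·59 = 72216; ((A₁A₂)A₃): 12×59 by 59×10 → 12×10, cost 12·59·10 = 7080; cumulative 79296; (((A₁A₂)A₃)A₄): 12×10 by 10×7 → 12×7, cost 12·10·7 = 840; cumulative 80136. Total 80136.
Difference: |73260 − 80136| = 6876.

6876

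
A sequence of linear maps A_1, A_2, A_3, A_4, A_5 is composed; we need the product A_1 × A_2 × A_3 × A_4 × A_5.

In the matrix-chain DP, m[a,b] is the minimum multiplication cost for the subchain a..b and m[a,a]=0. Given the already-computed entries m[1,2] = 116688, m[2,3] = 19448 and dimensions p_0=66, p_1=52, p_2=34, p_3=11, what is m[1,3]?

57200

m[1,3] = min over k∈[1,2] of m[1,k]+m[k+1,3]+p_{0}·p_k·p_{3}.
k=1: 0 + 19448 + 66·52·11 = 57200; k=2: 116688 + 0 + 66·34·11 = 141372.
Minimum: 57200 at k=1.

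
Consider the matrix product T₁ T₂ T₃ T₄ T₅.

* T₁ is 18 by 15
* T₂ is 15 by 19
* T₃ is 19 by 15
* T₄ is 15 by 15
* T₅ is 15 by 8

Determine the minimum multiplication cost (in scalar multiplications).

8520

Adjacent pairs: T₁T₂ = 18·15·19 = 5130; T₂T₃ = 15·19·15 = 4275; T₃T₄ = 19·15·15 = 4275; T₄T₅ = 15·15·8 = 1800.
Length 3: T₁..T₃: k=1: 0+4275+18·15·15=8325; k=2: 5130+0+18·19·15=10260 → min 8325 | T₂..T₄: k=2: 0+4275+15·19·15=8550; k=3: 4275+0+15·15·15=7650 → min 7650 | T₃..T₅: k=3: 0+1800+19·15·8=4080; k=4: 4275+0+19·15·8=6555 → min 4080.
Length 4: T₁..T₄: k=1: 0+7650+18·15·15=11700; k=2: 5130+4275+18·19·15=14535; k=3: 8325+0+18·15·15=12375 → min 11700 | T₂..T₅: k=2: 0+4080+15·19·8=6360; k=3: 4275+1800+15·15·8=7875; k=4: 7650+0+15·15·8=9450 → min 6360.
Length 5: T₁..T₅: k=1: 0+6360+18·15·8=8520; k=2: 5130+4080+18·19·8=11946; k=3: 8325+1800+18·15·8=12285; k=4: 11700+0+18·15·8=13860 → min 8520.
Optimal order: (T₁ (T₂ (T₃ (T₄ T₅)))) with cost 8520.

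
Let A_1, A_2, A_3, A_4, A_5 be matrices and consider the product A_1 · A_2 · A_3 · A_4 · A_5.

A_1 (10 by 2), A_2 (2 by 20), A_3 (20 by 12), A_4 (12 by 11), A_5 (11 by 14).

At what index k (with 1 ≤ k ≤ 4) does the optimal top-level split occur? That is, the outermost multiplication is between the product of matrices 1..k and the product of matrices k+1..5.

1

Adjacent pairs: A_1A_2 = 10·2·20 = 400; A_2A_3 = 2·20·12 = 480; A_3A_4 = 20·12·11 = 2640; A_4A_5 = 12·11·14 = 1848.
Length 3: A_1..A_3: k=1: 0+480+10·2·12=720; k=2: 400+0+10·20·12=2800 → min 720 | A_2..A_4: k=2: 0+2640+2·20·11=3080; k=3: 480+0+2·12·11=744 → min 744 | A_3..A_5: k=3: 0+1848+20·12·14=5208; k=4: 2640+0+20·11·14=5720 → min 5208.
Length 4: A_1..A_4: k=1: 0+744+10·2·11=964; k=2: 400+2640+10·20·11=5240; k=3: 720+0+10·12·11=2040 → min 964 | A_2..A_5: k=2: 0+5208+2·20·14=5768; k=3: 480+1848+2·12·14=2664; k=4: 744+0+2·11·14=1052 → min 1052.
Top-level splits: k=1: (A_1..A_1)·(A_2..A_5) → 0+1052+10·2·14 = 1332; k=2: (A_1..A_2)·(A_3..A_5) → 400+5208+10·20·14 = 8408; k=3: (A_1..A_3)·(A_4..A_5) → 720+1848+10·12·14 = 4248; k=4: (A_1..A_4)·(A_5..A_5) → 964+0+10·11·14 = 2504.
Best split is after A_1, i.e. k = 1.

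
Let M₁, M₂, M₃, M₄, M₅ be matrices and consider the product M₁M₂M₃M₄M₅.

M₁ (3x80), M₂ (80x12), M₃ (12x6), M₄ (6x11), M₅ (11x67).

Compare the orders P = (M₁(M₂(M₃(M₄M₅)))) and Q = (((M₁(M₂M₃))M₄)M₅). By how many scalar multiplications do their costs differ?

Order P = (M₁(M₂(M₃(M₄M₅)))): (M₄M₅): 6×11 by 11×67 → 6×67, cost 6·11·67 = 4422; (M₃(M₄M₅)): 12×6 by 6×67 → 12×67, cost 12·6·67 = 4824; cumulative 9246; (M₂(M₃(M₄M₅))): 80×12 by 12×67 → 80×67, cost 80·12·67 = 64320; cumulative 73566; (M₁(M₂(M₃(M₄M₅)))): 3×80 by 80×67 → 3×67, cost 3·80·67 = 16080; cumulative 89646. Total 89646.
Order Q = (((M₁(M₂M₃))M₄)M₅): (M₂M₃): 80×12 by 12×6 → 80×6, cost 80·12·6 = 5760; (M₁(M₂M₃)): 3×80 by 80×6 → 3×6, cost 3·80·6 = 1440; cumulative 7200; ((M₁(M₂M₃))M₄): 3×6 by 6×11 → 3×11, cost 3·6·11 = 198; cumulative 7398; (((M₁(M₂M₃))M₄)M₅): 3×11 by 11×67 → 3×67, cost 3·11·67 = 2211; cumulative 9609. Total 9609.
Difference: |89646 − 9609| = 80037.

80037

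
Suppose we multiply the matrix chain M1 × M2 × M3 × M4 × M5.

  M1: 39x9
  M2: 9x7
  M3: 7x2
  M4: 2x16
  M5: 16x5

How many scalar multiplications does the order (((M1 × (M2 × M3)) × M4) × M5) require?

(M2 × M3): 9×7 by 7×2 → 9×2, cost 9·7·2 = 126
(M1 × (M2 × M3)): 39×9 by 9×2 → 39×2, cost 39·9·2 = 702; cumulative 828
((M1 × (M2 × M3)) × M4): 39×2 by 2×16 → 39×16, cost 39·2·16 = 1248; cumulative 2076
(((M1 × (M2 × M3)) × M4) × M5): 39×16 by 16×5 → 39×5, cost 39·16·5 = 3120; cumulative 5196
Total: 5196 scalar multiplications.

5196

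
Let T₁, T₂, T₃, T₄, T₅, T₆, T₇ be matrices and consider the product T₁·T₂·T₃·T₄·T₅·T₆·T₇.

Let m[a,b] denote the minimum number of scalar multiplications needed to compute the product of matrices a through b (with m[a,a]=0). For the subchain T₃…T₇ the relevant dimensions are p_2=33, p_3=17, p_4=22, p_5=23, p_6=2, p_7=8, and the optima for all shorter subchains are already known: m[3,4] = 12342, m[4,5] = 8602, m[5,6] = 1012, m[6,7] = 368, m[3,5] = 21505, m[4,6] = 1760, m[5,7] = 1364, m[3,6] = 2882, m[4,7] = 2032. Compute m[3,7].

m[3,7] = min over k∈[3,6] of m[3,k]+m[k+1,7]+p_{2}·p_k·p_{7}.
k=3: 0 + 2032 + 33·17·8 = 6520; k=4: 12342 + 1364 + 33·22·8 = 19514; k=5: 21505 + 368 + 33·23·8 = 27945; k=6: 2882 + 0 + 33·2·8 = 3410.
Minimum: 3410 at k=6.

3410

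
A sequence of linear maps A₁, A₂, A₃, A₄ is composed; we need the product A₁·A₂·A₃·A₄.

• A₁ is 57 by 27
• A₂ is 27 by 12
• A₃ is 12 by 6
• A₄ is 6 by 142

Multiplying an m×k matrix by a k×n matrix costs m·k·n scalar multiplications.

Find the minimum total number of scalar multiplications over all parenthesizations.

Adjacent pairs: A₁A₂ = 57·27·12 = 18468; A₂A₃ = 27·12·6 = 1944; A₃A₄ = 12·6·142 = 10224.
Length 3: A₁..A₃: k=1: 0+1944+57·27·6=11178; k=2: 18468+0+57·12·6=22572 → min 11178 | A₂..A₄: k=2: 0+10224+27·12·142=56232; k=3: 1944+0+27·6·142=24948 → min 24948.
Length 4: A₁..A₄: k=1: 0+24948+57·27·142=243486; k=2: 18468+10224+57·12·142=125820; k=3: 11178+0+57·6·142=59742 → min 59742.
Optimal order: ((A₁·(A₂·A₃))·A₄) with cost 59742.

59742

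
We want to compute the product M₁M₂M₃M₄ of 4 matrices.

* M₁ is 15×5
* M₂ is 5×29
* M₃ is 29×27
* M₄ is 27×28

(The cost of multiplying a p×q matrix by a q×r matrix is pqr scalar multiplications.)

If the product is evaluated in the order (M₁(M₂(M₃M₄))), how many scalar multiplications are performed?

28084

(M₃M₄): 29×27 by 27×28 → 29×28, cost 29·27·28 = 21924
(M₂(M₃M₄)): 5×29 by 29×28 → 5×28, cost 5·29·28 = 4060; cumulative 25984
(M₁(M₂(M₃M₄))): 15×5 by 5×28 → 15×28, cost 15·5·28 = 2100; cumulative 28084
Total: 28084 scalar multiplications.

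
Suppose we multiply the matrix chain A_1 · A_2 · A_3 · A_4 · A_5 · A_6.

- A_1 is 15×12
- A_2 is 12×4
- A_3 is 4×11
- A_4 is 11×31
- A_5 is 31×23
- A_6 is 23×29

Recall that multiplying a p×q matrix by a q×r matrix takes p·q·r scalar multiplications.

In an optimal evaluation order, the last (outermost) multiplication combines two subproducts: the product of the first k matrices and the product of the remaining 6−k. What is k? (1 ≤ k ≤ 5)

Adjacent pairs: A_1A_2 = 15·12·4 = 720; A_2A_3 = 12·4·11 = 528; A_3A_4 = 4·11·31 = 1364; A_4A_5 = 11·31·23 = 7843; A_5A_6 = 31·23·29 = 20677.
Length 3: A_1..A_3: k=1: 0+528+15·12·11=2508; k=2: 720+0+15·4·11=1380 → min 1380 | A_2..A_4: k=2: 0+1364+12·4·31=2852; k=3: 528+0+12·11·31=4620 → min 2852 | A_3..A_5: k=3: 0+7843+4·11·23=8855; k=4: 1364+0+4·31·23=4216 → min 4216 | A_4..A_6: k=4: 0+20677+11·31·29=30566; k=5: 7843+0+11·23·29=15180 → min 15180.
Length 4: A_1..A_4: k=1: 0+2852+15·12·31=8432; k=2: 720+1364+15·4·31=3944; k=3: 1380+0+15·11·31=6495 → min 3944 | A_2..A_5: k=2: 0+4216+12·4·23=5320; k=3: 528+7843+12·11·23=11407; k=4: 2852+0+12·31·23=11408 → min 5320 | A_3..A_6: k=3: 0+15180+4·11·29=16456; k=4: 1364+20677+4·31·29=25637; k=5: 4216+0+4·23·29=6884 → min 6884.
Length 5: A_1..A_5: k=1: 0+5320+15·12·23=9460; k=2: 720+4216+15·4·23=6316; k=3: 1380+7843+15·11·23=13018; k=4: 3944+0+15·31·23=14639 → min 6316 | A_2..A_6: k=2: 0+6884+12·4·29=8276; k=3: 528+15180+12·11·29=19536; k=4: 2852+20677+12·31·29=34317; k=5: 5320+0+12·23·29=13324 → min 8276.
Top-level splits: k=1: (A_1..A_1)·(A_2..A_6) → 0+8276+15·12·29 = 13496; k=2: (A_1..A_2)·(A_3..A_6) → 720+6884+15·4·29 = 9344; k=3: (A_1..A_3)·(A_4..A_6) → 1380+15180+15·11·29 = 21345; k=4: (A_1..A_4)·(A_5..A_6) → 3944+20677+15·31·29 = 38106; k=5: (A_1..A_5)·(A_6..A_6) → 6316+0+15·23·29 = 16321.
Best split is after A_2, i.e. k = 2.

2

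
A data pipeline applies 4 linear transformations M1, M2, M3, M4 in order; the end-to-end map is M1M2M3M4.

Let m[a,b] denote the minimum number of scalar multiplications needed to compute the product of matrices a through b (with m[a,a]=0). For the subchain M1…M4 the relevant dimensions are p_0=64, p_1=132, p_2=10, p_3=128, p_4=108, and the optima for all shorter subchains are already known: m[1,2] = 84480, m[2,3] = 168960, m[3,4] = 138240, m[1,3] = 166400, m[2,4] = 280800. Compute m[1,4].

m[1,4] = min over k∈[1,3] of m[1,k]+m[k+1,4]+p_{0}·p_k·p_{4}.
k=1: 0 + 280800 + 64·132·108 = 1193184; k=2: 84480 + 138240 + 64·10·108 = 291840; k=3: 166400 + 0 + 64·128·108 = 1051136.
Minimum: 291840 at k=2.

291840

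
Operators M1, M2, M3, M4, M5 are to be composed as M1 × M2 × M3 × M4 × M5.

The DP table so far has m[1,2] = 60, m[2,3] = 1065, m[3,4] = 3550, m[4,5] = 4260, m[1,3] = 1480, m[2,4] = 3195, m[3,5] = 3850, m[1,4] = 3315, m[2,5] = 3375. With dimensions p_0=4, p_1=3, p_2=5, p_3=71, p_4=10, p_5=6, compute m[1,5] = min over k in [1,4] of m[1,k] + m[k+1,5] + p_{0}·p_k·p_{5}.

3447

m[1,5] = min over k∈[1,4] of m[1,k]+m[k+1,5]+p_{0}·p_k·p_{5}.
k=1: 0 + 3375 + 4·3·6 = 3447; k=2: 60 + 3850 + 4·5·6 = 4030; k=3: 1480 + 4260 + 4·71·6 = 7444; k=4: 3315 + 0 + 4·10·6 = 3555.
Minimum: 3447 at k=1.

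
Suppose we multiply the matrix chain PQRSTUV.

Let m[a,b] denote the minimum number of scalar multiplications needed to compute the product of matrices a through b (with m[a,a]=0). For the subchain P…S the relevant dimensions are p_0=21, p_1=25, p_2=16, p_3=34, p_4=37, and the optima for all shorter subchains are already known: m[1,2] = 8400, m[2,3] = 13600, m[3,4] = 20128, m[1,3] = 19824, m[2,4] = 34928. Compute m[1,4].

m[1,4] = min over k∈[1,3] of m[1,k]+m[k+1,4]+p_{0}·p_k·p_{4}.
k=1: 0 + 34928 + 21·25·37 = 54353; k=2: 8400 + 20128 + 21·16·37 = 40960; k=3: 19824 + 0 + 21·34·37 = 46242.
Minimum: 40960 at k=2.

40960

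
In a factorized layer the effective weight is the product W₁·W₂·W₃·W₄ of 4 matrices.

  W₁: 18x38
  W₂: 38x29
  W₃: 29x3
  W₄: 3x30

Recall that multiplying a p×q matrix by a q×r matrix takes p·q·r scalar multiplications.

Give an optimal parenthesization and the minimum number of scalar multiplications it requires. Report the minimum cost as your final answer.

6978

Adjacent pairs: W₁W₂ = 18·38·29 = 19836; W₂W₃ = 38·29·3 = 3306; W₃W₄ = 29·3·30 = 2610.
Length 3: W₁..W₃: k=1: 0+3306+18·38·3=5358; k=2: 19836+0+18·29·3=21402 → min 5358 | W₂..W₄: k=2: 0+2610+38·29·30=35670; k=3: 3306+0+38·3·30=6726 → min 6726.
Length 4: W₁..W₄: k=1: 0+6726+18·38·30=27246; k=2: 19836+2610+18·29·30=38106; k=3: 5358+0+18·3·30=6978 → min 6978.
Optimal parenthesization: ((W₁·(W₂·W₃))·W₄) with cost 6978.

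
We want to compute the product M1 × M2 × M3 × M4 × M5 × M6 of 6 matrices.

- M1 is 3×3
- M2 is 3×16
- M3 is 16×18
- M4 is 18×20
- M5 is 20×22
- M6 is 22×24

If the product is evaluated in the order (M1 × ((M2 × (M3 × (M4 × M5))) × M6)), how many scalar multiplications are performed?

17112

(M4 × M5): 18×20 by 20×22 → 18×22, cost 18·20·22 = 7920
(M3 × (M4 × M5)): 16×18 by 18×22 → 16×22, cost 16·18·22 = 6336; cumulative 14256
(M2 × (M3 × (M4 × M5))): 3×16 by 16×22 → 3×22, cost 3·16·22 = 1056; cumulative 15312
((M2 × (M3 × (M4 × M5))) × M6): 3×22 by 22×24 → 3×24, cost 3·22·24 = 1584; cumulative 16896
(M1 × ((M2 × (M3 × (M4 × M5))) × M6)): 3×3 by 3×24 → 3×24, cost 3·3·24 = 216; cumulative 17112
Total: 17112 scalar multiplications.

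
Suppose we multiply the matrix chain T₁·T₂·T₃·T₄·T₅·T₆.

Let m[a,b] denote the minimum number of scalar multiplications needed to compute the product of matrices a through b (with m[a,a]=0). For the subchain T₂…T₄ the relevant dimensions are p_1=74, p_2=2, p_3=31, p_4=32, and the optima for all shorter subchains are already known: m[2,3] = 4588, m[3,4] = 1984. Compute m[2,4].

m[2,4] = min over k∈[2,3] of m[2,k]+m[k+1,4]+p_{1}·p_k·p_{4}.
k=2: 0 + 1984 + 74·2·32 = 6720; k=3: 4588 + 0 + 74·31·32 = 77996.
Minimum: 6720 at k=2.

6720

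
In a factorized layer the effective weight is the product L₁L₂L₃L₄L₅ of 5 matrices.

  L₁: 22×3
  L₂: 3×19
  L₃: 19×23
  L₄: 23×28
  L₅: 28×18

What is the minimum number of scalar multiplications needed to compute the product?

5943

Adjacent pairs: L₁L₂ = 22·3·19 = 1254; L₂L₃ = 3·19·23 = 1311; L₃L₄ = 19·23·28 = 12236; L₄L₅ = 23·28·18 = 11592.
Length 3: L₁..L₃: k=1: 0+1311+22·3·23=2829; k=2: 1254+0+22·19·23=10868 → min 2829 | L₂..L₄: k=2: 0+12236+3·19·28=13832; k=3: 1311+0+3·23·28=3243 → min 3243 | L₃..L₅: k=3: 0+11592+19·23·18=19458; k=4: 12236+0+19·28·18=21812 → min 19458.
Length 4: L₁..L₄: k=1: 0+3243+22·3·28=5091; k=2: 1254+12236+22·19·28=25194; k=3: 2829+0+22·23·28=16997 → min 5091 | L₂..L₅: k=2: 0+19458+3·19·18=20484; k=3: 1311+11592+3·23·18=14145; k=4: 3243+0+3·28·18=4755 → min 4755.
Length 5: L₁..L₅: k=1: 0+4755+22·3·18=5943; k=2: 1254+19458+22·19·18=28236; k=3: 2829+11592+22·23·18=23529; k=4: 5091+0+22·28·18=16179 → min 5943.
Optimal order: (L₁(((L₂L₃)L₄)L₅)) with cost 5943.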